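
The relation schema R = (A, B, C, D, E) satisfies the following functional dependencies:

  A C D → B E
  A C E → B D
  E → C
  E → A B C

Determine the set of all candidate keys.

(E), (A, C, D)

{E}⁺: E→C adds C; E→ABC adds A, B; ACE→BD adds D → {A, B, C, D, E}.
{A, C, D}⁺: ACD→BE adds B, E → {A, B, C, D, E}. Minimal: {C, D}⁺ = {C, D}; {A, D}⁺ = {A, D}; {A, C}⁺ = {A, C} — none reach the full schema.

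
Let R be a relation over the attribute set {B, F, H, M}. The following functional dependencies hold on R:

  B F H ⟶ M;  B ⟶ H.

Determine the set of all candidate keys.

{B, F}⁺: B→H adds H; BFH→M adds M → {B, F, H, M}. Minimal: {F}⁺ = {F}; {B}⁺ = {B, H} — none reach the full schema.

BF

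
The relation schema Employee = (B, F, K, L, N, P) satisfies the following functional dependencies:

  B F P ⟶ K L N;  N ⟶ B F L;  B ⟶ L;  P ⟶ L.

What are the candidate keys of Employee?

Attribute P never appears on the right-hand side of any dependency, so P must belong to every candidate key.
{P}⁺ = {L, P}, which is not all of the schema, so we must add further attributes.
{N, P}⁺: N→BFL adds B, F, L; BFP→KLN adds K → {B, F, K, L, N, P}.
{B, F, P}⁺: BFP→KLN adds K, L, N → {B, F, K, L, N, P}.

{N, P}, {B, F, P}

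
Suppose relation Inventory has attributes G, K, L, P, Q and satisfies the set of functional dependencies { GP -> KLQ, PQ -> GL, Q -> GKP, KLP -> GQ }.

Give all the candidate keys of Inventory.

{Q}⁺: Q→GKP adds G, K, P; GP→KLQ adds L → {G, K, L, P, Q}.
{G, P}⁺: GP→KLQ adds K, L, Q → {G, K, L, P, Q}. Minimal: {P}⁺ = {P}; {G}⁺ = {G} — none reach the full schema.
{K, L, P}⁺: KLP→GQ adds G, Q → {G, K, L, P, Q}. Minimal: {L, P}⁺ = {L, P}; {K, P}⁺ = {K, P}; {K, L}⁺ = {K, L} — none reach the full schema.
Any other superkey contains one of these as a subset, so there are no further candidate keys.

(Q), (G, P), (K, L, P)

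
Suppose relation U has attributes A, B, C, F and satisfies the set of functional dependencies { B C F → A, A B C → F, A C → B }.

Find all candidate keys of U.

{A, C}⁺: AC→B adds B; ABC→F adds F → {A, B, C, F}.
{B, C, F}⁺: BCF→A adds A → {A, B, C, F}.

{A, C}, {B, C, F}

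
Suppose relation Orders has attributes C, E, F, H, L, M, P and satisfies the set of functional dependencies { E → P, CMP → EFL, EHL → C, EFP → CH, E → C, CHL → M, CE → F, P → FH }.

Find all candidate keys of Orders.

{E, L}⁺: E→P adds P; E→C adds C; CE→F adds F; P→FH adds H; CHL→M adds M → {C, E, F, H, L, M, P}. Minimal: {L}⁺ = {L}; {E}⁺ = {C, E, F, H, P} — none reach the full schema.
{E, M}⁺: E→P adds P; E→C adds C; CE→F adds F; P→FH adds H; CMP→EFL adds L → {C, E, F, H, L, M, P}. Minimal: {M}⁺ = {M}; {E}⁺ = {C, E, F, H, P} — none reach the full schema.
{C, L, P}⁺: P→FH adds F, H; CHL→M adds M; CMP→EFL adds E → {C, E, F, H, L, M, P}. Minimal: {L, P}⁺ = {F, H, L, P}; {C, P}⁺ = {C, F, H, P}; {C, L}⁺ = {C, L} — none reach the full schema.
{C, M, P}⁺: CMP→EFL adds E, F, L; EFP→CH adds H → {C, E, F, H, L, M, P}. Minimal: {M, P}⁺ = {F, H, M, P}; {C, P}⁺ = {C, F, H, P}; {C, M}⁺ = {C, M} — none reach the full schema.
Any other superkey contains one of these as a subset, so there are no further candidate keys.

(E, L); (E, M); (C, L, P); (C, M, P)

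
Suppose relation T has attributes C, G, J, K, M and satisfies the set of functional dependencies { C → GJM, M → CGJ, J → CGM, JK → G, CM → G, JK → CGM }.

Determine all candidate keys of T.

{C, K}, {J, K}, {K, M}

Attribute K never appears on the right-hand side of any dependency, so K must belong to every candidate key.
{K}⁺ = {K}, which is not all of the schema, so we must add further attributes.
{C, K}⁺: C→GJM adds G, J, M → {C, G, J, K, M}. Minimal: {K}⁺ = {K}; {C}⁺ = {C, G, J, M} — none reach the full schema.
{J, K}⁺: J→CGM adds C, G, M → {C, G, J, K, M}. Minimal: {K}⁺ = {K}; {J}⁺ = {C, G, J, M} — none reach the full schema.
{K, M}⁺: M→CGJ adds C, G, J → {C, G, J, K, M}. Minimal: {M}⁺ = {C, G, J, M}; {K}⁺ = {K} — none reach the full schema.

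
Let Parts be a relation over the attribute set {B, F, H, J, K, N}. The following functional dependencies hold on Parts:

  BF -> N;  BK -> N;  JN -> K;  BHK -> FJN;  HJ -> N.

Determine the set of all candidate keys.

Attributes B, H never appear on any right-hand side, so every candidate key must contain {B, H}.
{B, H}⁺ = {B, H}, which is not all of the schema, so we must add further attributes.
{B, H, J}⁺: HJ→N adds N; JN→K adds K; BHK→FJN adds F → {B, F, H, J, K, N}. Minimal: {H, J}⁺ = {H, J, K, N}; {B, J}⁺ = {B, J}; {B, H}⁺ = {B, H} — none reach the full schema.
{B, H, K}⁺: BK→N adds N; BHK→FJN adds F, J → {B, F, H, J, K, N}. Minimal: {H, K}⁺ = {H, K}; {B, K}⁺ = {B, K, N}; {B, H}⁺ = {B, H} — none reach the full schema.

{B, H, J}; {B, H, K}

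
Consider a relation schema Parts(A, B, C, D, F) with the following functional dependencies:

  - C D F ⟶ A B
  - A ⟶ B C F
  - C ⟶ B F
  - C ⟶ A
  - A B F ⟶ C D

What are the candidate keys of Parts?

A, C

{A}⁺: A→BCF adds B, C, F; ABF→CD adds D → {A, B, C, D, F}.
{C}⁺: C→BF adds B, F; C→A adds A; ABF→CD adds D → {A, B, C, D, F}.
Any other superkey contains one of these as a subset, so there are no further candidate keys.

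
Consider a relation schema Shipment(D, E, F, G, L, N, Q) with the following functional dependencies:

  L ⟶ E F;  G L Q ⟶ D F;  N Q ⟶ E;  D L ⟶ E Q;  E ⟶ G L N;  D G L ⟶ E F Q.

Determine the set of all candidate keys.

{D, E}⁺: E→GLN adds G, L, N; DGL→EFQ adds F, Q → {D, E, F, G, L, N, Q}. Minimal: {E}⁺ = {E, F, G, L, N}; {D}⁺ = {D} — none reach the full schema.
{D, L}⁺: L→EF adds E, F; DL→EQ adds Q; E→GLN adds G, N → {D, E, F, G, L, N, Q}. Minimal: {L}⁺ = {E, F, G, L, N}; {D}⁺ = {D} — none reach the full schema.
{E, Q}⁺: E→GLN adds G, L, N; L→EF adds F; GLQ→DF adds D → {D, E, F, G, L, N, Q}. Minimal: {Q}⁺ = {Q}; {E}⁺ = {E, F, G, L, N} — none reach the full schema.
{L, Q}⁺: L→EF adds E, F; E→GLN adds G, N; GLQ→DF adds D → {D, E, F, G, L, N, Q}. Minimal: {Q}⁺ = {Q}; {L}⁺ = {E, F, G, L, N} — none reach the full schema.
{N, Q}⁺: NQ→E adds E; E→GLN adds G, L; L→EF adds F; GLQ→DF adds D → {D, E, F, G, L, N, Q}. Minimal: {Q}⁺ = {Q}; {N}⁺ = {N} — none reach the full schema.
Any other superkey contains one of these as a subset, so there are no further candidate keys.

{D, E}, {D, L}, {E, Q}, {L, Q}, {N, Q}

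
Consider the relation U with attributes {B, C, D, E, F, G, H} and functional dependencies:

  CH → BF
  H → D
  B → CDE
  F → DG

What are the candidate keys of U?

Attribute H never appears on the right-hand side of any dependency, so H must belong to every candidate key.
{H}⁺ = {D, H}, which is not all of the schema, so we must add further attributes.
{B, H}⁺: H→D adds D; B→CDE adds C, E; CH→BF adds F; F→DG adds G → {B, C, D, E, F, G, H}. Minimal: {H}⁺ = {D, H}; {B}⁺ = {B, C, D, E} — none reach the full schema.
{C, H}⁺: CH→BF adds B, F; H→D adds D; B→CDE adds E; F→DG adds G → {B, C, D, E, F, G, H}. Minimal: {H}⁺ = {D, H}; {C}⁺ = {C} — none reach the full schema.

BH; CH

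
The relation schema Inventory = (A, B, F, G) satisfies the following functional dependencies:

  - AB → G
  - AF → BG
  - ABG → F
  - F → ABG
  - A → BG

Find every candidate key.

{A}⁺: A→BG adds B, G; ABG→F adds F → {A, B, F, G}.
{F}⁺: F→ABG adds A, B, G → {A, B, F, G}.
Any other superkey contains one of these as a subset, so there are no further candidate keys.

{A}; {F}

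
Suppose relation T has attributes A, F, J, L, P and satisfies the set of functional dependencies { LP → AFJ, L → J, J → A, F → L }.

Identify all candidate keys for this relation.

{F, P}⁺: F→L adds L; LP→AFJ adds A, J → {A, F, J, L, P}. Minimal: {P}⁺ = {P}; {F}⁺ = {A, F, J, L} — none reach the full schema.
{L, P}⁺: LP→AFJ adds A, F, J → {A, F, J, L, P}. Minimal: {P}⁺ = {P}; {L}⁺ = {A, J, L} — none reach the full schema.

FP, LP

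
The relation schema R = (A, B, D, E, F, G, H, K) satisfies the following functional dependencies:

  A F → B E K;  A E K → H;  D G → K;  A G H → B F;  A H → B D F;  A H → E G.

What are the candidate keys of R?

Attribute A never appears on the right-hand side of any dependency, so A must belong to every candidate key.
{A}⁺ = {A}, which is not all of the schema, so we must add further attributes.
{A, F}⁺: AF→BEK adds B, E, K; AEK→H adds H; AH→BDF adds D; AH→EG adds G → {A, B, D, E, F, G, H, K}.
{A, H}⁺: AH→BDF adds B, D, F; AH→EG adds E, G; AF→BEK adds K → {A, B, D, E, F, G, H, K}.
{A, E, K}⁺: AEK→H adds H; AH→BDF adds B, D, F; AH→EG adds G → {A, B, D, E, F, G, H, K}.
{A, D, E, G}⁺: DG→K adds K; AEK→H adds H; AGH→BF adds B, F → {A, B, D, E, F, G, H, K}.

{A, F}, {A, H}, {A, E, K}, {A, D, E, G}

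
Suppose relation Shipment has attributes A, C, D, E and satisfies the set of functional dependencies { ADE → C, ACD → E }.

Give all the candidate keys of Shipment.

{A, C, D}, {A, D, E}

Attributes A, D never appear on any right-hand side, so every candidate key must contain {A, D}.
{A, D}⁺ = {A, D}, which is not all of the schema, so we must add further attributes.
{A, C, D}⁺: ACD→E adds E → {A, C, D, E}. Minimal: {C, D}⁺ = {C, D}; {A, D}⁺ = {A, D}; {A, C}⁺ = {A, C} — none reach the full schema.
{A, D, E}⁺: ADE→C adds C → {A, C, D, E}. Minimal: {D, E}⁺ = {D, E}; {A, E}⁺ = {A, E}; {A, D}⁺ = {A, D} — none reach the full schema.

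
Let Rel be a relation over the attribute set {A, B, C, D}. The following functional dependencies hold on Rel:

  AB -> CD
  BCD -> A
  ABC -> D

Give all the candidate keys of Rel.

(A, B); (B, C, D)

Attribute B never appears on the right-hand side of any dependency, so B must belong to every candidate key.
{B}⁺ = {B}, which is not all of the schema, so we must add further attributes.
{A, B}⁺: AB→CD adds C, D → {A, B, C, D}. Minimal: {B}⁺ = {B}; {A}⁺ = {A} — none reach the full schema.
{B, C, D}⁺: BCD→A adds A → {A, B, C, D}. Minimal: {C, D}⁺ = {C, D}; {B, D}⁺ = {B, D}; {B, C}⁺ = {B, C} — none reach the full schema.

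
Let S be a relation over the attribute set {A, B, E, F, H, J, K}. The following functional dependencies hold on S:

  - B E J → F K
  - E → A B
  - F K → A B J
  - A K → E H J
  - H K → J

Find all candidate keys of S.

AK, EJ, EK, FK

{A, K}⁺: AK→EHJ adds E, H, J; E→AB adds B; BEJ→FK adds F → {A, B, E, F, H, J, K}. Minimal: {K}⁺ = {K}; {A}⁺ = {A} — none reach the full schema.
{E, J}⁺: E→AB adds A, B; BEJ→FK adds F, K; AK→EHJ adds H → {A, B, E, F, H, J, K}. Minimal: {J}⁺ = {J}; {E}⁺ = {A, B, E} — none reach the full schema.
{E, K}⁺: E→AB adds A, B; AK→EHJ adds H, J; BEJ→FK adds F → {A, B, E, F, H, J, K}. Minimal: {K}⁺ = {K}; {E}⁺ = {A, B, E} — none reach the full schema.
{F, K}⁺: FK→ABJ adds A, B, J; AK→EHJ adds E, H → {A, B, E, F, H, J, K}. Minimal: {K}⁺ = {K}; {F}⁺ = {F} — none reach the full schema.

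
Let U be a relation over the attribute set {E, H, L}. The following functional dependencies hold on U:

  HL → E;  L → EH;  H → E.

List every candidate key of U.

{L}

Attribute L never appears on the right-hand side of any dependency, so L must belong to every candidate key.
{L}⁺ = {E, H, L}, which is all of the schema, so {L} is the only candidate key.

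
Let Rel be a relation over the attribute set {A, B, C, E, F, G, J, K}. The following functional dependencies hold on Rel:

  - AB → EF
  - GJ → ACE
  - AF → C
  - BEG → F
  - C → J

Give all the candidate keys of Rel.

Attributes B, G, K never appear on any right-hand side, so every candidate key must contain {B, G, K}.
{B, G, K}⁺ = {B, G, K}, which is not all of the schema, so we must add further attributes.
{A, B, G, K}⁺: AB→EF adds E, F; AF→C adds C; C→J adds J → {A, B, C, E, F, G, J, K}. Minimal: {B, G, K}⁺ = {B, G, K}; {A, G, K}⁺ = {A, G, K}; {A, B, K}⁺ = {A, B, C, E, F, J, K}; … — none reach the full schema.
{B, C, G, K}⁺: C→J adds J; GJ→ACE adds A, E; BEG→F adds F → {A, B, C, E, F, G, J, K}. Minimal: {C, G, K}⁺ = {A, C, E, G, J, K}; {B, G, K}⁺ = {B, G, K}; {B, C, K}⁺ = {B, C, J, K}; … — none reach the full schema.
{B, G, J, K}⁺: GJ→ACE adds A, C, E; BEG→F adds F → {A, B, C, E, F, G, J, K}. Minimal: {G, J, K}⁺ = {A, C, E, G, J, K}; {B, J, K}⁺ = {B, J, K}; {B, G, K}⁺ = {B, G, K}; … — none reach the full schema.

ABGK, BCGK, BGJK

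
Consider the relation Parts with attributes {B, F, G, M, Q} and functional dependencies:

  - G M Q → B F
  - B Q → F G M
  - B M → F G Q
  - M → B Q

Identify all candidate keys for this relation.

{M}⁺: M→BQ adds B, Q; BQ→FGM adds F, G → {B, F, G, M, Q}.
{B, Q}⁺: BQ→FGM adds F, G, M → {B, F, G, M, Q}.

{M}, {B, Q}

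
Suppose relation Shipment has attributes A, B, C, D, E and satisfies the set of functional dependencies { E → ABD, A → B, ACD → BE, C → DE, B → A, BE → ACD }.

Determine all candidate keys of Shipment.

{C}⁺: C→DE adds D, E; E→ABD adds A, B → {A, B, C, D, E}.
{E}⁺: E→ABD adds A, B, D; BE→ACD adds C → {A, B, C, D, E}.
Any other superkey contains one of these as a subset, so there are no further candidate keys.

{C}; {E}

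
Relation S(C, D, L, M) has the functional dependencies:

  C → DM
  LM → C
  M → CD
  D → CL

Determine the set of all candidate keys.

{C}⁺: C→DM adds D, M; D→CL adds L → {C, D, L, M}.
{D}⁺: D→CL adds C, L; C→DM adds M → {C, D, L, M}.
{M}⁺: M→CD adds C, D; D→CL adds L → {C, D, L, M}.

C, D, M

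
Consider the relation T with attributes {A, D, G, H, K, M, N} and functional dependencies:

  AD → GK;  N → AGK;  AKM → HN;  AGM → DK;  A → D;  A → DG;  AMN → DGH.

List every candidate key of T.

{A, M}⁺: A→D adds D; A→DG adds G; AD→GK adds K; AKM→HN adds H, N → {A, D, G, H, K, M, N}.
{M, N}⁺: N→AGK adds A, G, K; AKM→HN adds H; AGM→DK adds D → {A, D, G, H, K, M, N}.
Any other superkey contains one of these as a subset, so there are no further candidate keys.

{A, M}; {M, N}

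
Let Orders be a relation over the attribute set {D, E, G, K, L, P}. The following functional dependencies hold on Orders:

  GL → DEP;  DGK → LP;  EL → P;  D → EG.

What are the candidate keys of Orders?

{D, K}; {G, K, L}

Attribute K never appears on the right-hand side of any dependency, so K must belong to every candidate key.
{K}⁺ = {K}, which is not all of the schema, so we must add further attributes.
{D, K}⁺: D→EG adds E, G; DGK→LP adds L, P → {D, E, G, K, L, P}. Minimal: {K}⁺ = {K}; {D}⁺ = {D, E, G} — none reach the full schema.
{G, K, L}⁺: GL→DEP adds D, E, P → {D, E, G, K, L, P}. Minimal: {K, L}⁺ = {K, L}; {G, L}⁺ = {D, E, G, L, P}; {G, K}⁺ = {G, K} — none reach the full schema.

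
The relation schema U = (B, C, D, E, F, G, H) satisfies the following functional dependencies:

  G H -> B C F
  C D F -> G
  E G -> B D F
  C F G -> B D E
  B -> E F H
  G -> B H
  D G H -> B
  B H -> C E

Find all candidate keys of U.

(G), (B, D), (C, D, F)

{G}⁺: G→BH adds B, H; BH→CE adds C, E; GH→BCF adds F; EG→BDF adds D → {B, C, D, E, F, G, H}.
{B, D}⁺: B→EFH adds E, F, H; BH→CE adds C; CDF→G adds G → {B, C, D, E, F, G, H}. Minimal: {D}⁺ = {D}; {B}⁺ = {B, C, E, F, H} — none reach the full schema.
{C, D, F}⁺: CDF→G adds G; CFG→BDE adds B, E; B→EFH adds H → {B, C, D, E, F, G, H}. Minimal: {D, F}⁺ = {D, F}; {C, F}⁺ = {C, F}; {C, D}⁺ = {C, D} — none reach the full schema.
Any other superkey contains one of these as a subset, so there are no further candidate keys.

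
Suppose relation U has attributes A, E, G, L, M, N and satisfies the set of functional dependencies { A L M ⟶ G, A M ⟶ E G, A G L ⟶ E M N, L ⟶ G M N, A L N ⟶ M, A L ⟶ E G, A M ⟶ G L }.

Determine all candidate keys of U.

Attribute A never appears on the right-hand side of any dependency, so A must belong to every candidate key.
{A}⁺ = {A}, which is not all of the schema, so we must add further attributes.
{A, L}⁺: L→GMN adds G, M, N; AL→EG adds E → {A, E, G, L, M, N}. Minimal: {L}⁺ = {G, L, M, N}; {A}⁺ = {A} — none reach the full schema.
{A, M}⁺: AM→EG adds E, G; AM→GL adds L; AGL→EMN adds N → {A, E, G, L, M, N}. Minimal: {M}⁺ = {M}; {A}⁺ = {A} — none reach the full schema.
Any other superkey contains one of these as a subset, so there are no further candidate keys.

{A, L}, {A, M}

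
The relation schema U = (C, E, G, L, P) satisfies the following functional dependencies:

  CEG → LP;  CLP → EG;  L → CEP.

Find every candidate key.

{L}⁺: L→CEP adds C, E, P; CLP→EG adds G → {C, E, G, L, P}.
{C, E, G}⁺: CEG→LP adds L, P → {C, E, G, L, P}. Minimal: {E, G}⁺ = {E, G}; {C, G}⁺ = {C, G}; {C, E}⁺ = {C, E} — none reach the full schema.

{L}, {C, E, G}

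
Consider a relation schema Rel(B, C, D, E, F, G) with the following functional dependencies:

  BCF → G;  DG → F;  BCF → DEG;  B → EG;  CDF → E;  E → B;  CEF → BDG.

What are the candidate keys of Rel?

(B, C, D); (B, C, F); (C, D, E); (C, D, F); (C, D, G); (C, E, F)

Attribute C never appears on the right-hand side of any dependency, so C must belong to every candidate key.
{C}⁺ = {C}, which is not all of the schema, so we must add further attributes.
{B, C, D}⁺: B→EG adds E, G; DG→F adds F → {B, C, D, E, F, G}.
{B, C, F}⁺: BCF→G adds G; BCF→DEG adds D, E → {B, C, D, E, F, G}.
{C, D, E}⁺: E→B adds B; B→EG adds G; DG→F adds F → {B, C, D, E, F, G}.
{C, D, F}⁺: CDF→E adds E; E→B adds B; CEF→BDG adds G → {B, C, D, E, F, G}.
{C, D, G}⁺: DG→F adds F; CDF→E adds E; E→B adds B → {B, C, D, E, F, G}.
{C, E, F}⁺: E→B adds B; CEF→BDG adds D, G → {B, C, D, E, F, G}.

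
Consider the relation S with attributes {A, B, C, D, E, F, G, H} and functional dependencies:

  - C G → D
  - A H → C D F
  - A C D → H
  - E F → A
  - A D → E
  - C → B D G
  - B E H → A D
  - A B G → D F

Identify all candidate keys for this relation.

{A, C}⁺: C→BDG adds B, D, G; ABG→DF adds F; ACD→H adds H; AD→E adds E → {A, B, C, D, E, F, G, H}. Minimal: {C}⁺ = {B, C, D, G}; {A}⁺ = {A} — none reach the full schema.
{A, H}⁺: AH→CDF adds C, D, F; AD→E adds E; C→BDG adds B, G → {A, B, C, D, E, F, G, H}. Minimal: {H}⁺ = {H}; {A}⁺ = {A} — none reach the full schema.
{B, E, H}⁺: BEH→AD adds A, D; AH→CDF adds C, F; C→BDG adds G → {A, B, C, D, E, F, G, H}. Minimal: {E, H}⁺ = {E, H}; {B, H}⁺ = {B, H}; {B, E}⁺ = {B, E} — none reach the full schema.
{C, E, F}⁺: EF→A adds A; C→BDG adds B, D, G; ACD→H adds H → {A, B, C, D, E, F, G, H}. Minimal: {E, F}⁺ = {A, E, F}; {C, F}⁺ = {B, C, D, F, G}; {C, E}⁺ = {B, C, D, E, G} — none reach the full schema.
{C, E, H}⁺: C→BDG adds B, D, G; BEH→AD adds A; ABG→DF adds F → {A, B, C, D, E, F, G, H}. Minimal: {E, H}⁺ = {E, H}; {C, H}⁺ = {B, C, D, G, H}; {C, E}⁺ = {B, C, D, E, G} — none reach the full schema.
{E, F, H}⁺: EF→A adds A; AH→CDF adds C, D; C→BDG adds B, G → {A, B, C, D, E, F, G, H}. Minimal: {F, H}⁺ = {F, H}; {E, H}⁺ = {E, H}; {E, F}⁺ = {A, E, F} — none reach the full schema.
Any other superkey contains one of these as a subset, so there are no further candidate keys.

{A, C}; {A, H}; {B, E, H}; {C, E, F}; {C, E, H}; {E, F, H}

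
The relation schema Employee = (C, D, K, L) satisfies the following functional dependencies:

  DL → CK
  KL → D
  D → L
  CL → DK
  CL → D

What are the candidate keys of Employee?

{D}, {C, L}, {K, L}

{D}⁺: D→L adds L; DL→CK adds C, K → {C, D, K, L}.
{C, L}⁺: CL→DK adds D, K → {C, D, K, L}.
{K, L}⁺: KL→D adds D; DL→CK adds C → {C, D, K, L}.
Any other superkey contains one of these as a subset, so there are no further candidate keys.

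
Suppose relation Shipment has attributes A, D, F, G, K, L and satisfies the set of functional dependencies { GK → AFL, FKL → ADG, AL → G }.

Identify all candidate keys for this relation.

Attribute K never appears on the right-hand side of any dependency, so K must belong to every candidate key.
{K}⁺ = {K}, which is not all of the schema, so we must add further attributes.
{G, K}⁺: GK→AFL adds A, F, L; FKL→ADG adds D → {A, D, F, G, K, L}. Minimal: {K}⁺ = {K}; {G}⁺ = {G} — none reach the full schema.
{A, K, L}⁺: AL→G adds G; GK→AFL adds F; FKL→ADG adds D → {A, D, F, G, K, L}. Minimal: {K, L}⁺ = {K, L}; {A, L}⁺ = {A, G, L}; {A, K}⁺ = {A, K} — none reach the full schema.
{F, K, L}⁺: FKL→ADG adds A, D, G → {A, D, F, G, K, L}. Minimal: {K, L}⁺ = {K, L}; {F, L}⁺ = {F, L}; {F, K}⁺ = {F, K} — none reach the full schema.
Any other superkey contains one of these as a subset, so there are no further candidate keys.

GK, AKL, FKL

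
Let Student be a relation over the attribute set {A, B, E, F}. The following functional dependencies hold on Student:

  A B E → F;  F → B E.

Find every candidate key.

{A, F}; {A, B, E}

{A, F}⁺: F→BE adds B, E → {A, B, E, F}.
{A, B, E}⁺: ABE→F adds F → {A, B, E, F}.
Any other superkey contains one of these as a subset, so there are no further candidate keys.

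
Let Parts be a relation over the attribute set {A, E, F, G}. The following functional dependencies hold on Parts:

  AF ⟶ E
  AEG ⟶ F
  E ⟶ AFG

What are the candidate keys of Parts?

{E}⁺: E→AFG adds A, F, G → {A, E, F, G}.
{A, F}⁺: AF→E adds E; E→AFG adds G → {A, E, F, G}.
Any other superkey contains one of these as a subset, so there are no further candidate keys.

{E}; {A, F}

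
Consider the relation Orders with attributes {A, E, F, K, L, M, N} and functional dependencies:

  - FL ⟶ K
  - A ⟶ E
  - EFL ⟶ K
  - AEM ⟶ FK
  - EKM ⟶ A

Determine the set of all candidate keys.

(A, L, M, N), (E, F, L, M, N), (E, K, L, M, N)

Attributes L, M, N never appear on any right-hand side, so every candidate key must contain {L, M, N}.
{L, M, N}⁺ = {L, M, N}, which is not all of the schema, so we must add further attributes.
{A, L, M, N}⁺: A→E adds E; AEM→FK adds F, K → {A, E, F, K, L, M, N}. Minimal: {L, M, N}⁺ = {L, M, N}; {A, M, N}⁺ = {A, E, F, K, M, N}; {A, L, N}⁺ = {A, E, L, N}; … — none reach the full schema.
{E, F, L, M, N}⁺: FL→K adds K; EKM→A adds A → {A, E, F, K, L, M, N}. Minimal: {F, L, M, N}⁺ = {F, K, L, M, N}; {E, L, M, N}⁺ = {E, L, M, N}; {E, F, M, N}⁺ = {E, F, M, N}; … — none reach the full schema.
{E, K, L, M, N}⁺: EKM→A adds A; AEM→FK adds F → {A, E, F, K, L, M, N}. Minimal: {K, L, M, N}⁺ = {K, L, M, N}; {E, L, M, N}⁺ = {E, L, M, N}; {E, K, M, N}⁺ = {A, E, F, K, M, N}; … — none reach the full schema.
Any other superkey contains one of these as a subset, so there are no further candidate keys.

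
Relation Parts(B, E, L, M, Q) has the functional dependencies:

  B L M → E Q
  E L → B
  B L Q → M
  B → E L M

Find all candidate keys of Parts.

{B}⁺: B→ELM adds E, L, M; BLM→EQ adds Q → {B, E, L, M, Q}.
{E, L}⁺: EL→B adds B; B→ELM adds M; BLM→EQ adds Q → {B, E, L, M, Q}. Minimal: {L}⁺ = {L}; {E}⁺ = {E} — none reach the full schema.
Any other superkey contains one of these as a subset, so there are no further candidate keys.

B, EL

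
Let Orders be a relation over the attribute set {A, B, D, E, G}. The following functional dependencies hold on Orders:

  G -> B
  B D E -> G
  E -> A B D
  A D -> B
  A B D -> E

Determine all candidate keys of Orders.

{E}, {A, D}

{E}⁺: E→ABD adds A, B, D; BDE→G adds G → {A, B, D, E, G}.
{A, D}⁺: AD→B adds B; ABD→E adds E; BDE→G adds G → {A, B, D, E, G}. Minimal: {D}⁺ = {D}; {A}⁺ = {A} — none reach the full schema.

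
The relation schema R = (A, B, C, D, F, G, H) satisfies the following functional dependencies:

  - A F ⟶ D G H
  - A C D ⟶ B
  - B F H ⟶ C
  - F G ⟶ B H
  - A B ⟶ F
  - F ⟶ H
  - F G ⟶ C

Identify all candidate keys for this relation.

Attribute A never appears on the right-hand side of any dependency, so A must belong to every candidate key.
{A}⁺ = {A}, which is not all of the schema, so we must add further attributes.
{A, B}⁺: AB→F adds F; F→H adds H; AF→DGH adds D, G; BFH→C adds C → {A, B, C, D, F, G, H}.
{A, F}⁺: AF→DGH adds D, G, H; FG→BH adds B; FG→C adds C → {A, B, C, D, F, G, H}.
{A, C, D}⁺: ACD→B adds B; AB→F adds F; F→H adds H; AF→DGH adds G → {A, B, C, D, F, G, H}.

{A, B}; {A, F}; {A, C, D}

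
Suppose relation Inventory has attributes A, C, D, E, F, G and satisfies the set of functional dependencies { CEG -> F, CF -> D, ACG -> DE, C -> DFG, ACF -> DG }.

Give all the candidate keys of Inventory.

Attributes A, C never appear on any right-hand side, so every candidate key must contain {A, C}.
{A, C}⁺ = {A, C, D, E, F, G}, which is all of the schema, so {A, C} is the only candidate key.

{A, C}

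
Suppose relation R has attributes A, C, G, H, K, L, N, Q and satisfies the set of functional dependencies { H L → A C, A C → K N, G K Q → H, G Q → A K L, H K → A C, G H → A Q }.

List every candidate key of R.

{G, H}, {G, Q}

Attribute G never appears on the right-hand side of any dependency, so G must belong to every candidate key.
{G}⁺ = {G}, which is not all of the schema, so we must add further attributes.
{G, H}⁺: GH→AQ adds A, Q; GQ→AKL adds K, L; HK→AC adds C; AC→KN adds N → {A, C, G, H, K, L, N, Q}.
{G, Q}⁺: GQ→AKL adds A, K, L; GKQ→H adds H; HK→AC adds C; AC→KN adds N → {A, C, G, H, K, L, N, Q}.
Any other superkey contains one of these as a subset, so there are no further candidate keys.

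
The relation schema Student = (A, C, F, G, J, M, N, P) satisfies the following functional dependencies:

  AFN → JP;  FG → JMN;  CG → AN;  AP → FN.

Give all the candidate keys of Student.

Attributes C, G never appear on any right-hand side, so every candidate key must contain {C, G}.
{C, G}⁺ = {A, C, G, N}, which is not all of the schema, so we must add further attributes.
{C, F, G}⁺: FG→JMN adds J, M, N; CG→AN adds A; AFN→JP adds P → {A, C, F, G, J, M, N, P}. Minimal: {F, G}⁺ = {F, G, J, M, N}; {C, G}⁺ = {A, C, G, N}; {C, F}⁺ = {C, F} — none reach the full schema.
{C, G, P}⁺: CG→AN adds A, N; AP→FN adds F; AFN→JP adds J; FG→JMN adds M → {A, C, F, G, J, M, N, P}. Minimal: {G, P}⁺ = {G, P}; {C, P}⁺ = {C, P}; {C, G}⁺ = {A, C, G, N} — none reach the full schema.

CFG, CGP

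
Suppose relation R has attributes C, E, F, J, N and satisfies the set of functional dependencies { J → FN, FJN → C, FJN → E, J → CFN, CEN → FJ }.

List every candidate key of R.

{J}⁺: J→FN adds F, N; FJN→C adds C; FJN→E adds E → {C, E, F, J, N}.
{C, E, N}⁺: CEN→FJ adds F, J → {C, E, F, J, N}. Minimal: {E, N}⁺ = {E, N}; {C, N}⁺ = {C, N}; {C, E}⁺ = {C, E} — none reach the full schema.
Any other superkey contains one of these as a subset, so there are no further candidate keys.

J; CEN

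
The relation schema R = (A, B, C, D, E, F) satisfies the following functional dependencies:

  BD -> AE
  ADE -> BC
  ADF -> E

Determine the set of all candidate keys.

ADF; BDF

Attributes D, F never appear on any right-hand side, so every candidate key must contain {D, F}.
{D, F}⁺ = {D, F}, which is not all of the schema, so we must add further attributes.
{A, D, F}⁺: ADF→E adds E; ADE→BC adds B, C → {A, B, C, D, E, F}. Minimal: {D, F}⁺ = {D, F}; {A, F}⁺ = {A, F}; {A, D}⁺ = {A, D} — none reach the full schema.
{B, D, F}⁺: BD→AE adds A, E; ADE→BC adds C → {A, B, C, D, E, F}. Minimal: {D, F}⁺ = {D, F}; {B, F}⁺ = {B, F}; {B, D}⁺ = {A, B, C, D, E} — none reach the full schema.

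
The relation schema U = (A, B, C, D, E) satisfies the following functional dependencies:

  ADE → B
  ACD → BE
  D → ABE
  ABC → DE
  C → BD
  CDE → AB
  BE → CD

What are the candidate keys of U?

C, D, BE

{C}⁺: C→BD adds B, D; D→ABE adds A, E → {A, B, C, D, E}.
{D}⁺: D→ABE adds A, B, E; BE→CD adds C → {A, B, C, D, E}.
{B, E}⁺: BE→CD adds C, D; D→ABE adds A → {A, B, C, D, E}.
Any other superkey contains one of these as a subset, so there are no further candidate keys.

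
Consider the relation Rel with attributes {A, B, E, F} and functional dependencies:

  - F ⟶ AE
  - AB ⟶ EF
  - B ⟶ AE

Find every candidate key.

Attribute B never appears on the right-hand side of any dependency, so B must belong to every candidate key.
{B}⁺ = {A, B, E, F}, which is all of the schema, so {B} is the only candidate key.

B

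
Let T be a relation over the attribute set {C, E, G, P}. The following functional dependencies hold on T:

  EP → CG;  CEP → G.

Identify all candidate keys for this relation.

Attributes E, P never appear on any right-hand side, so every candidate key must contain {E, P}.
{E, P}⁺ = {C, E, G, P}, which is all of the schema, so {E, P} is the only candidate key.

{E, P}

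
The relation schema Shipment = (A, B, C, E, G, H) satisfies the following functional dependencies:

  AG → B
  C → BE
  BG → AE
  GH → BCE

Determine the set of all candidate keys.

{G, H}

{G, H}⁺: GH→BCE adds B, C, E; BG→AE adds A → {A, B, C, E, G, H}.
No other minimal superkey exists.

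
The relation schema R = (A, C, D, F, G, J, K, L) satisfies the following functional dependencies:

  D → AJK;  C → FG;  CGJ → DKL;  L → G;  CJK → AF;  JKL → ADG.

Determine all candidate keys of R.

{C, D}, {C, J}

Attribute C never appears on the right-hand side of any dependency, so C must belong to every candidate key.
{C}⁺ = {C, F, G}, which is not all of the schema, so we must add further attributes.
{C, D}⁺: D→AJK adds A, J, K; C→FG adds F, G; CGJ→DKL adds L → {A, C, D, F, G, J, K, L}. Minimal: {D}⁺ = {A, D, J, K}; {C}⁺ = {C, F, G} — none reach the full schema.
{C, J}⁺: C→FG adds F, G; CGJ→DKL adds D, K, L; CJK→AF adds A → {A, C, D, F, G, J, K, L}. Minimal: {J}⁺ = {J}; {C}⁺ = {C, F, G} — none reach the full schema.
Any other superkey contains one of these as a subset, so there are no further candidate keys.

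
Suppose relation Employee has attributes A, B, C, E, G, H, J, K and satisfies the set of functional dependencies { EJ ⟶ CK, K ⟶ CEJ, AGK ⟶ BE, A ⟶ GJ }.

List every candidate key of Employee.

{A, E, H}; {A, H, K}

Attributes A, H never appear on any right-hand side, so every candidate key must contain {A, H}.
{A, H}⁺ = {A, G, H, J}, which is not all of the schema, so we must add further attributes.
{A, E, H}⁺: A→GJ adds G, J; EJ→CK adds C, K; AGK→BE adds B → {A, B, C, E, G, H, J, K}. Minimal: {E, H}⁺ = {E, H}; {A, H}⁺ = {A, G, H, J}; {A, E}⁺ = {A, B, C, E, G, J, K} — none reach the full schema.
{A, H, K}⁺: K→CEJ adds C, E, J; A→GJ adds G; AGK→BE adds B → {A, B, C, E, G, H, J, K}. Minimal: {H, K}⁺ = {C, E, H, J, K}; {A, K}⁺ = {A, B, C, E, G, J, K}; {A, H}⁺ = {A, G, H, J} — none reach the full schema.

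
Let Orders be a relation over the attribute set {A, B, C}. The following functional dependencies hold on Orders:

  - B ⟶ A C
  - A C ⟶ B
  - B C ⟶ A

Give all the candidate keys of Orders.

{B}⁺: B→AC adds A, C → {A, B, C}.
{A, C}⁺: AC→B adds B → {A, B, C}. Minimal: {C}⁺ = {C}; {A}⁺ = {A} — none reach the full schema.
Any other superkey contains one of these as a subset, so there are no further candidate keys.

(B), (A, C)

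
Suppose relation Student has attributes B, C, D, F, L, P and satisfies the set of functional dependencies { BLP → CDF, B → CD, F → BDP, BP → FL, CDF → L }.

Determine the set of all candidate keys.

{F}⁺: F→BDP adds B, D, P; BP→FL adds L; BLP→CDF adds C → {B, C, D, F, L, P}.
{B, P}⁺: B→CD adds C, D; BP→FL adds F, L → {B, C, D, F, L, P}. Minimal: {P}⁺ = {P}; {B}⁺ = {B, C, D} — none reach the full schema.

{F}, {B, P}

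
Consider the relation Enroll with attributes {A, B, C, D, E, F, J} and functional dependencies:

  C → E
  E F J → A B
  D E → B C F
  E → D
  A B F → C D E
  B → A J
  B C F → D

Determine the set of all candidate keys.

{C}, {E}, {B, F}

{C}⁺: C→E adds E; E→D adds D; DE→BCF adds B, F; B→AJ adds A, J → {A, B, C, D, E, F, J}.
{E}⁺: E→D adds D; DE→BCF adds B, C, F; B→AJ adds A, J → {A, B, C, D, E, F, J}.
{B, F}⁺: B→AJ adds A, J; ABF→CDE adds C, D, E → {A, B, C, D, E, F, J}. Minimal: {F}⁺ = {F}; {B}⁺ = {A, B, J} — none reach the full schema.
Any other superkey contains one of these as a subset, so there are no further candidate keys.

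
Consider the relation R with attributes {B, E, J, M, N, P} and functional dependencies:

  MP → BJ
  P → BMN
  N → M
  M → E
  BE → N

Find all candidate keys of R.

{P}

Attribute P never appears on the right-hand side of any dependency, so P must belong to every candidate key.
{P}⁺ = {B, E, J, M, N, P}, which is all of the schema, so {P} is the only candidate key.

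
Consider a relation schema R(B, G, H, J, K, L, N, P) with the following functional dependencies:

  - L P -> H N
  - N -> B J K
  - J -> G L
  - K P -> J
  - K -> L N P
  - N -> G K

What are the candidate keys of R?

{K}⁺: K→LNP adds L, N, P; N→GK adds G; LP→HN adds H; N→BJK adds B, J → {B, G, H, J, K, L, N, P}.
{N}⁺: N→BJK adds B, J, K; J→GL adds G, L; K→LNP adds P; LP→HN adds H → {B, G, H, J, K, L, N, P}.
{J, P}⁺: J→GL adds G, L; LP→HN adds H, N; N→BJK adds B, K → {B, G, H, J, K, L, N, P}. Minimal: {P}⁺ = {P}; {J}⁺ = {G, J, L} — none reach the full schema.
{L, P}⁺: LP→HN adds H, N; N→BJK adds B, J, K; J→GL adds G → {B, G, H, J, K, L, N, P}. Minimal: {P}⁺ = {P}; {L}⁺ = {L} — none reach the full schema.
Any other superkey contains one of these as a subset, so there are no further candidate keys.

(K), (N), (J, P), (L, P)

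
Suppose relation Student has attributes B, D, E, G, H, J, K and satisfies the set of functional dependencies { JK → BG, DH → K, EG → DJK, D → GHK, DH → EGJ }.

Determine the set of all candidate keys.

{D}, {E, G}, {E, J, K}

{D}⁺: D→GHK adds G, H, K; DH→EGJ adds E, J; JK→BG adds B → {B, D, E, G, H, J, K}.
{E, G}⁺: EG→DJK adds D, J, K; D→GHK adds H; JK→BG adds B → {B, D, E, G, H, J, K}.
{E, J, K}⁺: JK→BG adds B, G; EG→DJK adds D; D→GHK adds H → {B, D, E, G, H, J, K}.
Any other superkey contains one of these as a subset, so there are no further candidate keys.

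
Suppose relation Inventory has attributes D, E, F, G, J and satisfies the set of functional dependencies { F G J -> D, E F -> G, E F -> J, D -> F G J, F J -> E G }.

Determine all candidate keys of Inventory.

{D}⁺: D→FGJ adds F, G, J; FJ→EG adds E → {D, E, F, G, J}.
{E, F}⁺: EF→G adds G; EF→J adds J; FGJ→D adds D → {D, E, F, G, J}.
{F, J}⁺: FJ→EG adds E, G; FGJ→D adds D → {D, E, F, G, J}.
Any other superkey contains one of these as a subset, so there are no further candidate keys.

D; EF; FJ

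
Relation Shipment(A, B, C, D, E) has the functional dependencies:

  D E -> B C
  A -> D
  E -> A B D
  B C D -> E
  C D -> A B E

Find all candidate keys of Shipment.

E, AC, CD

{E}⁺: E→ABD adds A, B, D; DE→BC adds C → {A, B, C, D, E}.
{A, C}⁺: A→D adds D; CD→ABE adds B, E → {A, B, C, D, E}. Minimal: {C}⁺ = {C}; {A}⁺ = {A, D} — none reach the full schema.
{C, D}⁺: CD→ABE adds A, B, E → {A, B, C, D, E}. Minimal: {D}⁺ = {D}; {C}⁺ = {C} — none reach the full schema.
Any other superkey contains one of these as a subset, so there are no further candidate keys.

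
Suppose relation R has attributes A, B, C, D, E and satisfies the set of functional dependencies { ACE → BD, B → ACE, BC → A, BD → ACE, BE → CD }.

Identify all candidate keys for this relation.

B, ACE

{B}⁺: B→ACE adds A, C, E; BE→CD adds D → {A, B, C, D, E}.
{A, C, E}⁺: ACE→BD adds B, D → {A, B, C, D, E}. Minimal: {C, E}⁺ = {C, E}; {A, E}⁺ = {A, E}; {A, C}⁺ = {A, C} — none reach the full schema.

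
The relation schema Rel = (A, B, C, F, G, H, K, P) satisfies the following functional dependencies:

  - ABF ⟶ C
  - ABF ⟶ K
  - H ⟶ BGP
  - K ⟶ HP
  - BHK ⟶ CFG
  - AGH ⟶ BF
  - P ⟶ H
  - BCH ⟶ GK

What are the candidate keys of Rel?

{A, H}, {A, K}, {A, P}, {A, B, F}

Attribute A never appears on the right-hand side of any dependency, so A must belong to every candidate key.
{A}⁺ = {A}, which is not all of the schema, so we must add further attributes.
{A, H}⁺: H→BGP adds B, G, P; AGH→BF adds F; ABF→C adds C; ABF→K adds K → {A, B, C, F, G, H, K, P}.
{A, K}⁺: K→HP adds H, P; H→BGP adds B, G; BHK→CFG adds C, F → {A, B, C, F, G, H, K, P}.
{A, P}⁺: P→H adds H; H→BGP adds B, G; AGH→BF adds F; ABF→C adds C; ABF→K adds K → {A, B, C, F, G, H, K, P}.
{A, B, F}⁺: ABF→C adds C; ABF→K adds K; K→HP adds H, P; BHK→CFG adds G → {A, B, C, F, G, H, K, P}.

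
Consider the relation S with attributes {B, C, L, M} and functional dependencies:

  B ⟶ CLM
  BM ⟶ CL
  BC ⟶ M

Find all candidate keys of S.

B

Attribute B never appears on the right-hand side of any dependency, so B must belong to every candidate key.
{B}⁺ = {B, C, L, M}, which is all of the schema, so {B} is the only candidate key.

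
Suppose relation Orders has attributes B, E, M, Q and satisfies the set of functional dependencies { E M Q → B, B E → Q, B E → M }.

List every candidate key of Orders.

{B, E}, {E, M, Q}

Attribute E never appears on the right-hand side of any dependency, so E must belong to every candidate key.
{E}⁺ = {E}, which is not all of the schema, so we must add further attributes.
{B, E}⁺: BE→Q adds Q; BE→M adds M → {B, E, M, Q}. Minimal: {E}⁺ = {E}; {B}⁺ = {B} — none reach the full schema.
{E, M, Q}⁺: EMQ→B adds B → {B, E, M, Q}. Minimal: {M, Q}⁺ = {M, Q}; {E, Q}⁺ = {E, Q}; {E, M}⁺ = {E, M} — none reach the full schema.
Any other superkey contains one of these as a subset, so there are no further candidate keys.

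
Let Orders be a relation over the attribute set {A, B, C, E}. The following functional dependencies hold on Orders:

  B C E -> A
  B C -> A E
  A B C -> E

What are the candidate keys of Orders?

BC

Attributes B, C never appear on any right-hand side, so every candidate key must contain {B, C}.
{B, C}⁺ = {A, B, C, E}, which is all of the schema, so {B, C} is the only candidate key.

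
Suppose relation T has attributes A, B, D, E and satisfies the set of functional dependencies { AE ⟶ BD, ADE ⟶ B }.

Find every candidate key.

Attributes A, E never appear on any right-hand side, so every candidate key must contain {A, E}.
{A, E}⁺ = {A, B, D, E}, which is all of the schema, so {A, E} is the only candidate key.

{A, E}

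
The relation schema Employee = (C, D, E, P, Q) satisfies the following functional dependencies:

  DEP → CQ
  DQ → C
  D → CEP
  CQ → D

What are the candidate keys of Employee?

{D}⁺: D→CEP adds C, E, P; DEP→CQ adds Q → {C, D, E, P, Q}.
{C, Q}⁺: CQ→D adds D; D→CEP adds E, P → {C, D, E, P, Q}. Minimal: {Q}⁺ = {Q}; {C}⁺ = {C} — none reach the full schema.

{D}; {C, Q}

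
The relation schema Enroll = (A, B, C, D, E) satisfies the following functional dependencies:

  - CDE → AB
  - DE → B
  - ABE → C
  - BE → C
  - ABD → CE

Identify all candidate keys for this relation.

Attribute D never appears on the right-hand side of any dependency, so D must belong to every candidate key.
{D}⁺ = {D}, which is not all of the schema, so we must add further attributes.
{D, E}⁺: DE→B adds B; BE→C adds C; CDE→AB adds A → {A, B, C, D, E}. Minimal: {E}⁺ = {E}; {D}⁺ = {D} — none reach the full schema.
{A, B, D}⁺: ABD→CE adds C, E → {A, B, C, D, E}. Minimal: {B, D}⁺ = {B, D}; {A, D}⁺ = {A, D}; {A, B}⁺ = {A, B} — none reach the full schema.
Any other superkey contains one of these as a subset, so there are no further candidate keys.

{D, E}, {A, B, D}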